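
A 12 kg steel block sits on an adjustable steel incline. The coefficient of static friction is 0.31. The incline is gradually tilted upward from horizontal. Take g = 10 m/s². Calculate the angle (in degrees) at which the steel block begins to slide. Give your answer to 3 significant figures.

At the threshold of sliding, static friction is at its maximum μ_s N and exactly balances the weight component along the incline: mg sin θ = μ_s mg cos θ.
Hence tan θ = μ_s = 0.31, so θ = arctan(0.31) = 17.2234°.

17.2°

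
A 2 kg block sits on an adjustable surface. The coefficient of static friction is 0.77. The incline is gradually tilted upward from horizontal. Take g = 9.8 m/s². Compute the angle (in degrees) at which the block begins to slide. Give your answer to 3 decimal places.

37.596°

At the threshold of sliding, static friction is at its maximum μ_s N and exactly balances the weight component along the incline: mg sin θ = μ_s mg cos θ.
Hence tan θ = μ_s = 0.77, so θ = arctan(0.77) = 37.5963°.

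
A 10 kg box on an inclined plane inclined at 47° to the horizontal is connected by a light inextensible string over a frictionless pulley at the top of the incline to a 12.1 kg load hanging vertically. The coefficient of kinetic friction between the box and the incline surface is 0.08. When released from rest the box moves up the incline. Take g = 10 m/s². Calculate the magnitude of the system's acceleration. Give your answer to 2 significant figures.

1.9 m/s²

For the box on the incline: the weight component along the slope is m₁g sin 47° = 10 × 10 × 0.7314 = 73.140 N and the normal force is N = m₁g cos 47° = 68.200 N.
Kinetic friction opposes the box's motion up the incline: f = μN = 0.08 × 68.200 = 5.456 N acting down the slope.
Newton's second law for the box (up-slope positive): T − 73.140 − 5.456 = 10 a. For the hanging load (downward positive): 12.1 × 10 − T = 12.1 a.
Adding the two equations eliminates T: 42.404 = 22.1 a, so a = 1.9187 m/s².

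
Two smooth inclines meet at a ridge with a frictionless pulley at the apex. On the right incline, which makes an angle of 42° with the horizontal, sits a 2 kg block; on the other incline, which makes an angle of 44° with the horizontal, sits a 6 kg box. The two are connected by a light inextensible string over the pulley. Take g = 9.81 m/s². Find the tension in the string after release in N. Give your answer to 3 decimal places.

20.068 N

Resolve each weight along its own incline: the 2 kg mass has component 2 × 9.81 × sin 42° = 13.128 N down its slope, and the 6 kg mass has 6 × 9.81 × sin 44° = 40.888 N down its slope.
The 6 kg side's 40.888 N exceeds the other side's 13.128 N, so that mass slides down and the 2 kg mass slides up. Taking that direction as positive, Newton's second law for the whole system gives 40.888 − 13.128 = (2 + 6) a, so a = 27.760 / 8 = 3.4700 m/s².
For the 2 kg mass (up-slope positive): T − 13.128 = 2 × 3.4700, so T = 20.068 N.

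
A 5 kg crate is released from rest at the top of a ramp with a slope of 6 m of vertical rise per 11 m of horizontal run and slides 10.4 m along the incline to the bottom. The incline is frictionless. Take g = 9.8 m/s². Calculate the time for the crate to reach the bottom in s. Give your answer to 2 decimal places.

The weight component along the incline is mg sin 28.61° = 23.464 N and the normal force is N = mg cos 28.61° = 43.017 N.
With no friction, a = g sin 28.61° = 4.6928 m/s².
Starting from rest, L = ½at², so t = √(2L/a) = √(2 × 10.4 / 4.6928) = 2.1053 s.

2.11 s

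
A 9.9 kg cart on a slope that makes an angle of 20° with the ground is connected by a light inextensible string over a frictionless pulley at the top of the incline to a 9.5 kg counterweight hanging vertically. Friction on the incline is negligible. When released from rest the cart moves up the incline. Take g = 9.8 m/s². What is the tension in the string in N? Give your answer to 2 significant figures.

For the cart on the incline: the weight component along the slope is m₁g sin 20° = 9.9 × 9.8 × 0.3420 = 33.181 N and the normal force is N = m₁g cos 20° = 91.169 N.
Newton's second law for the cart (up-slope positive): T − 33.181 = 9.9 a. For the hanging counterweight (downward positive): 9.5 × 9.8 − T = 9.5 a.
Adding the two equations eliminates T: 59.919 = 19.4 a, so a = 3.0886 m/s².
Then from the hanging counterweight's equation, T = 9.5 × (9.8 − 3.0886) = 63.758 N.

64 N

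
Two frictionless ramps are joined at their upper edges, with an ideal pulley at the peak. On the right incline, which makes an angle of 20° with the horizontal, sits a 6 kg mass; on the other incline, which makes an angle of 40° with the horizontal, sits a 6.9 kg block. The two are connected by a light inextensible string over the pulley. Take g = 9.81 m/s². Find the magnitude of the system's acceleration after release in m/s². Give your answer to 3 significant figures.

Resolve each weight along its own incline: the 6 kg mass has component 6 × 9.81 × sin 20° = 20.131 N down its slope, and the 6.9 kg mass has 6.9 × 9.81 × sin 40° = 43.510 N down its slope.
The 6.9 kg side's 43.510 N exceeds the other side's 20.131 N, so that mass slides down and the 6 kg mass slides up. Taking that direction as positive, Newton's second law for the whole system gives 43.510 − 20.131 = (6 + 6.9) a, so a = 23.379 / 12.9 = 1.8123 m/s².

1.81 m/s²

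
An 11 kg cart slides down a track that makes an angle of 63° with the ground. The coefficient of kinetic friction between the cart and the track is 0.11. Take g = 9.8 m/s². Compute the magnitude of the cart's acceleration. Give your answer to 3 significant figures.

8.24 m/s²

Resolving the weight along the incline: the component pulling the cart down the slope is mg sin 63° = 11 × 9.8 × 0.8910 = 96.050 N, and the normal force is N = mg cos 63° = 11 × 9.8 × 0.4540 = 48.941 N.
Kinetic friction acts up the slope with magnitude f = μN = 0.11 × 48.941 = 5.384 N.
Net force along the incline is 96.050 − 5.384 = 90.666 N, so a = 90.666 / 11 = 8.2424 m/s².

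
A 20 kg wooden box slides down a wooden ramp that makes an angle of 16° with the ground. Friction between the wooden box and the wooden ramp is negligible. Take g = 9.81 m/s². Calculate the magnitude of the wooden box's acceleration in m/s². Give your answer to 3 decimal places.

Resolving the weight along the incline: the component pulling the wooden box down the slope is mg sin 16° = 20 × 9.81 × 0.2756 = 54.073 N, and the normal force is N = mg cos 16° = 20 × 9.81 × 0.9613 = 188.607 N.
With no friction the net force along the incline is 54.073 N, so a = g sin 16° = 54.073 / 20 = 2.7037 m/s².

2.704 m/s²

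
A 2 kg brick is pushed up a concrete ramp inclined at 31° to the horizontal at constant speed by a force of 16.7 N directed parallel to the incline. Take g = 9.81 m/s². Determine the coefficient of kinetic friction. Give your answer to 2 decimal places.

0.39

At constant speed ΣF = 0 along the incline. The applied 16.7 N acts up the slope; the weight component mg sin 31° = 10.105 N and kinetic friction μN both act down the slope.
So 16.7 = 10.105 + μ × 16.818, giving μ = (16.7 − 10.105) / 16.818 = 0.3921.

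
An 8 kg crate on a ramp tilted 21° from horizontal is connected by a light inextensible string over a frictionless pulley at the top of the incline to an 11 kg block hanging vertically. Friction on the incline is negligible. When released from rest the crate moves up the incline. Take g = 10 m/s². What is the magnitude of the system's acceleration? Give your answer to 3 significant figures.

For the crate on the incline: the weight component along the slope is m₁g sin 21° = 8 × 10 × 0.3584 = 28.672 N and the normal force is N = m₁g cos 21° = 74.686 N.
Newton's second law for the crate (up-slope positive): T − 28.672 = 8 a. For the hanging block (downward positive): 11 × 10 − T = 11 a.
Adding the two equations eliminates T: 81.328 = 19 a, so a = 4.2804 m/s².

4.28 m/s²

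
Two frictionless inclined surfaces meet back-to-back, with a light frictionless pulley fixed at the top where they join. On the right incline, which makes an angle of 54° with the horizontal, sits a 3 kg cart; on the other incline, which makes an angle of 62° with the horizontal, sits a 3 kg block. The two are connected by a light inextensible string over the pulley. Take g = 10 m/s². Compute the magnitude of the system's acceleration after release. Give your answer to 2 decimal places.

Resolve each weight along its own incline: the 3 kg mass has component 3 × 10 × sin 54° = 24.271 N down its slope, and the 3 kg mass has 3 × 10 × sin 62° = 26.488 N down its slope.
The 3 kg side's 26.488 N exceeds the other side's 24.271 N, so that mass slides down and the 3 kg mass slides up. Taking that direction as positive, Newton's second law for the whole system gives 26.488 − 24.271 = (3 + 3) a, so a = 2.217 / 6 = 0.3695 m/s².

0.37 m/s²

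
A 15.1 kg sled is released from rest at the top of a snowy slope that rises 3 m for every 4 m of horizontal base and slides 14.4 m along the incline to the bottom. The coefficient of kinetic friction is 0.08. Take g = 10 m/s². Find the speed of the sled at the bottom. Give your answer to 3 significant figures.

The weight component along the incline is mg sin 36.87° = 90.600 N and the normal force is N = mg cos 36.87° = 120.800 N.
Friction up the slope is f = μN = 0.08 × 120.800 = 9.664 N, so the net downslope force is 90.600 − 9.664 = 80.936 N and a = 80.936 / 15.1 = 5.3600 m/s².
Starting from rest over a distance of 14.4 m, v² = 2aL = 2 × 5.3600 × 14.4 = 154.3680, so v = 12.4245 m/s.

12.4 m/s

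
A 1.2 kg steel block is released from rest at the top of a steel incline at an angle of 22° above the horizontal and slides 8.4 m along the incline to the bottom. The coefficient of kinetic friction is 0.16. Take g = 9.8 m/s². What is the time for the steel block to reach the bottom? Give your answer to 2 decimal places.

2.75 s

The weight component along the incline is mg sin 22° = 4.405 N and the normal force is N = mg cos 22° = 10.904 N.
Friction up the slope is f = μN = 0.16 × 10.904 = 1.745 N, so the net downslope force is 4.405 − 1.745 = 2.660 N and a = 2.660 / 1.2 = 2.2167 m/s².
Starting from rest, L = ½at², so t = √(2L/a) = √(2 × 8.4 / 2.2167) = 2.7530 s.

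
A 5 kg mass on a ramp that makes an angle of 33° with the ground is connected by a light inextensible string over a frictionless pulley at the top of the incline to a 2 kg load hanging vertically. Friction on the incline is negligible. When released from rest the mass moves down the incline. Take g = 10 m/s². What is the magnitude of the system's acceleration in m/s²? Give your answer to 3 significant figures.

1.03 m/s²

For the mass on the incline: the weight component along the slope is m₁g sin 33° = 5 × 10 × 0.5446 = 27.230 N and the normal force is N = m₁g cos 33° = 41.934 N.
Newton's second law for the mass (down-slope positive): 27.230 − T = 5 a. For the hanging load (upward positive): T − 2 × 10 = 2 a.
Adding the two equations eliminates T: 7.230 = 7 a, so a = 1.0329 m/s².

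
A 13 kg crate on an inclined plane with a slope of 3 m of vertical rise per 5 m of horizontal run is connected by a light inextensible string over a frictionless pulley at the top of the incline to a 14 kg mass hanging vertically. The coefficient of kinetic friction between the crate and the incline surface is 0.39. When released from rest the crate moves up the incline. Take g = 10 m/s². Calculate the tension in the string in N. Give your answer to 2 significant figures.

For the crate on the incline: the weight component along the slope is m₁g sin 30.96° = 13 × 10 × 0.5145 = 66.885 N and the normal force is N = m₁g cos 30.96° = 111.474 N.
Kinetic friction opposes the crate's motion up the incline: f = μN = 0.39 × 111.474 = 43.475 N acting down the slope.
Newton's second law for the crate (up-slope positive): T − 66.885 − 43.475 = 13 a. For the hanging mass (downward positive): 14 × 10 − T = 14 a.
Adding the two equations eliminates T: 29.640 = 27 a, so a = 1.0978 m/s².
Then from the hanging mass's equation, T = 14 × (10 − 1.0978) = 124.631 N.

120 N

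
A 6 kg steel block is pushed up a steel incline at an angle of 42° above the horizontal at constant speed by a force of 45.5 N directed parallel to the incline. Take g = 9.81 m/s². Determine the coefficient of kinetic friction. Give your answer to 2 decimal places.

0.14

At constant speed ΣF = 0 along the incline. The applied 45.5 N acts up the slope; the weight component mg sin 42° = 39.385 N and kinetic friction μN both act down the slope.
So 45.5 = 39.385 + μ × 43.742, giving μ = (45.5 − 39.385) / 43.742 = 0.1398.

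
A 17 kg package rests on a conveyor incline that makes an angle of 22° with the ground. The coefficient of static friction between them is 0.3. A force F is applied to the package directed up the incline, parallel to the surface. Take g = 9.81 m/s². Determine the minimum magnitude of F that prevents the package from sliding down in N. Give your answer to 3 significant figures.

16.1 N

The normal force is N = mg cos 22° = 154.626 N. With F at its minimum the package is on the verge of sliding down, so static friction is at its maximum μ_s N = 0.3 × 154.626 = 46.388 N and acts up the slope.
Equilibrium along the incline: F + μ_s N = mg sin 22°, so F = 62.473 − 46.388 = 16.085 N.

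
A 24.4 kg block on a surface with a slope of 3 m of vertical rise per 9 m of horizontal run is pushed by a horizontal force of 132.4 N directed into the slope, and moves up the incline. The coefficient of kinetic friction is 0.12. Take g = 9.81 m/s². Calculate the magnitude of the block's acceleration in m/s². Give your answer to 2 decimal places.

0.72 m/s²

The horizontal push has components F cos 18.43° = 132.4 × 0.9487 = 125.608 N up the incline and F sin 18.43° = 132.4 × 0.3162 = 41.865 N pressing into the surface.
The normal force is therefore N = mg cos 18.43° + F sin 18.43° = 227.085 + 41.865 = 268.950 N, and kinetic friction down the slope is μN = 0.12 × 268.950 = 32.274 N.
Along the incline: F cos 18.43° − mg sin 18.43° − μN = ma, so 125.608 − 75.687 − 32.274 = 24.4 a, giving a = 0.7232 m/s².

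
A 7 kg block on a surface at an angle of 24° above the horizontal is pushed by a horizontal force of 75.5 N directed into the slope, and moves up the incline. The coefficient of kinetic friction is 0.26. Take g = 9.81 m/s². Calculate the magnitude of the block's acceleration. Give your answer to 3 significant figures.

2.39 m/s²

The horizontal push has components F cos 24° = 75.5 × 0.9135 = 68.969 N up the incline and F sin 24° = 75.5 × 0.4067 = 30.706 N pressing into the surface.
The normal force is therefore N = mg cos 24° + F sin 24° = 62.730 + 30.706 = 93.436 N, and kinetic friction down the slope is μN = 0.26 × 93.436 = 24.293 N.
Along the incline: F cos 24° − mg sin 24° − μN = ma, so 68.969 − 27.928 − 24.293 = 7 a, giving a = 2.3926 m/s².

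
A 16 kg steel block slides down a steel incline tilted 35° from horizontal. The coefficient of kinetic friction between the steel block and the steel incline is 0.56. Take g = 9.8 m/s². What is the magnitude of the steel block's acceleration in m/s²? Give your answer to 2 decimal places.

Resolving the weight along the incline: the component pulling the steel block down the slope is mg sin 35° = 16 × 9.8 × 0.5736 = 89.940 N, and the normal force is N = mg cos 35° = 16 × 9.8 × 0.8192 = 128.451 N.
Kinetic friction acts up the slope with magnitude f = μN = 0.56 × 128.451 = 71.933 N.
Net force along the incline is 89.940 − 71.933 = 18.007 N, so a = 18.007 / 16 = 1.1254 m/s².

1.13 m/s²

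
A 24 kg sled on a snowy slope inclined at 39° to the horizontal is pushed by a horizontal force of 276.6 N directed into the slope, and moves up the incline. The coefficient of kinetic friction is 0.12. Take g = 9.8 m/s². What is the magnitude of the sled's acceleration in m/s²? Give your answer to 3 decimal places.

1.005 m/s²

The horizontal push has components F cos 39° = 276.6 × 0.7771 = 214.946 N up the incline and F sin 39° = 276.6 × 0.6293 = 174.064 N pressing into the surface.
The normal force is therefore N = mg cos 39° + F sin 39° = 182.774 + 174.064 = 356.838 N, and kinetic friction down the slope is μN = 0.12 × 356.838 = 42.821 N.
Along the incline: F cos 39° − mg sin 39° − μN = ma, so 214.946 − 148.011 − 42.821 = 24 a, giving a = 1.0048 m/s².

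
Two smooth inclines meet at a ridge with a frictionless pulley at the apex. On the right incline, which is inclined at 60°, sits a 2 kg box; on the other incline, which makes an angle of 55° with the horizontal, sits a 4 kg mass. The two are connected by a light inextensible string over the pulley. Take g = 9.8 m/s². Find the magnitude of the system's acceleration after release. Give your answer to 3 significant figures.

Resolve each weight along its own incline: the 2 kg mass has component 2 × 9.8 × sin 60° = 16.974 N down its slope, and the 4 kg mass has 4 × 9.8 × sin 55° = 32.111 N down its slope.
The 4 kg side's 32.111 N exceeds the other side's 16.974 N, so that mass slides down and the 2 kg mass slides up. Taking that direction as positive, Newton's second law for the whole system gives 32.111 − 16.974 = (2 + 4) a, so a = 15.137 / 6 = 2.5228 m/s².

2.52 m/s²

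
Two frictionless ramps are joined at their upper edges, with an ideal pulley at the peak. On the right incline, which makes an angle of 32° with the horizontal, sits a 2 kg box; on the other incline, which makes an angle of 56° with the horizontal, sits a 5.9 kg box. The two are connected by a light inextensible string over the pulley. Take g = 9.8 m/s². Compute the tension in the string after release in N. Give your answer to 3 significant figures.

19.9 N

Resolve each weight along its own incline: the 2 kg mass has component 2 × 9.8 × sin 32° = 10.386 N down its slope, and the 5.9 kg mass has 5.9 × 9.8 × sin 56° = 47.935 N down its slope.
The 5.9 kg side's 47.935 N exceeds the other side's 10.386 N, so that mass slides down and the 2 kg mass slides up. Taking that direction as positive, Newton's second law for the whole system gives 47.935 − 10.386 = (2 + 5.9) a, so a = 37.549 / 7.9 = 4.7530 m/s².
For the 2 kg mass (up-slope positive): T − 10.386 = 2 × 4.7530, so T = 19.892 N.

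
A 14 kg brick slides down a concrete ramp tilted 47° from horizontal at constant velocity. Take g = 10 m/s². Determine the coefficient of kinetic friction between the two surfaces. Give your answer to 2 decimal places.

At constant velocity the net force along the incline is zero: mg sin 47° = μ mg cos 47°.
So μ = tan 47° = 0.7314 / 0.6820 = 1.0724.

1.07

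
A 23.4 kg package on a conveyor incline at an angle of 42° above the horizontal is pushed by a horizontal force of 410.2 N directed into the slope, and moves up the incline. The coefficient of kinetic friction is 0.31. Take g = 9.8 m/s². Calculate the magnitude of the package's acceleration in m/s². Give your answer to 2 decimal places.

The horizontal push has components F cos 42° = 410.2 × 0.7431 = 304.820 N up the incline and F sin 42° = 410.2 × 0.6691 = 274.465 N pressing into the surface.
The normal force is therefore N = mg cos 42° + F sin 42° = 170.408 + 274.465 = 444.873 N, and kinetic friction down the slope is μN = 0.31 × 444.873 = 137.911 N.
Along the incline: F cos 42° − mg sin 42° − μN = ma, so 304.820 − 153.438 − 137.911 = 23.4 a, giving a = 0.5757 m/s².

0.58 m/s²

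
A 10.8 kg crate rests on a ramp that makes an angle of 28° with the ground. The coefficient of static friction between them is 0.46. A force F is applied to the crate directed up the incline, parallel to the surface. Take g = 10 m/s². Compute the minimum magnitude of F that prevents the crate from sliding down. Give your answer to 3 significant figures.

The normal force is N = mg cos 28° = 95.358 N. With F at its minimum the crate is on the verge of sliding down, so static friction is at its maximum μ_s N = 0.46 × 95.358 = 43.865 N and acts up the slope.
Equilibrium along the incline: F + μ_s N = mg sin 28°, so F = 50.703 − 43.865 = 6.838 N.

6.84 N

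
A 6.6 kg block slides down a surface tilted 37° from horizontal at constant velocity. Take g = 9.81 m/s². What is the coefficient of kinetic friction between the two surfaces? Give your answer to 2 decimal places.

At constant velocity the net force along the incline is zero: mg sin 37° = μ mg cos 37°.
So μ = tan 37° = 0.6018 / 0.7986 = 0.7536.

0.75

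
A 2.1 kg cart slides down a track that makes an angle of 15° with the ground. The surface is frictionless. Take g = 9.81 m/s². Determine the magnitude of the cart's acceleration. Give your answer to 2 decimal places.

Resolving the weight along the incline: the component pulling the cart down the slope is mg sin 15° = 2.1 × 9.81 × 0.2588 = 5.332 N, and the normal force is N = mg cos 15° = 2.1 × 9.81 × 0.9659 = 19.899 N.
With no friction the net force along the incline is 5.332 N, so a = g sin 15° = 5.332 / 2.1 = 2.5390 m/s².

2.54 m/s²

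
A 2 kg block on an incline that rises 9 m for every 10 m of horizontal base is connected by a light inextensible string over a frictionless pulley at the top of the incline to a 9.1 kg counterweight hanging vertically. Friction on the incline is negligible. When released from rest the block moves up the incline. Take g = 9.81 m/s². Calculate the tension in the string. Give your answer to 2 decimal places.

26.85 N

For the block on the incline: the weight component along the slope is m₁g sin 41.99° = 2 × 9.81 × 0.6690 = 13.126 N and the normal force is N = m₁g cos 41.99° = 14.583 N.
Newton's second law for the block (up-slope positive): T − 13.126 = 2 a. For the hanging counterweight (downward positive): 9.1 × 9.81 − T = 9.1 a.
Adding the two equations eliminates T: 76.145 = 11.1 a, so a = 6.8599 m/s².
Then from the hanging counterweight's equation, T = 9.1 × (9.81 − 6.8599) = 26.846 N.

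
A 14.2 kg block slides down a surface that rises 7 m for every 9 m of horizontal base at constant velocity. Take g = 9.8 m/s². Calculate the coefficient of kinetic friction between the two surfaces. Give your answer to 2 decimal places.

At constant velocity the net force along the incline is zero: mg sin 37.87° = μ mg cos 37.87°.
So μ = tan 37.87° = 0.6139 / 0.7894 = 0.7777.

0.78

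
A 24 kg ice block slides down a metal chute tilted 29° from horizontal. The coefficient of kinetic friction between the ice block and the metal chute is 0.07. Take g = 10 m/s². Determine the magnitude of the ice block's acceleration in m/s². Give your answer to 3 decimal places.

4.236 m/s²

Resolving the weight along the incline: the component pulling the ice block down the slope is mg sin 29° = 24 × 10 × 0.4848 = 116.352 N, and the normal force is N = mg cos 29° = 24 × 10 × 0.8746 = 209.904 N.
Kinetic friction acts up the slope with magnitude f = μN = 0.07 × 209.904 = 14.693 N.
Net force along the incline is 116.352 − 14.693 = 101.659 N, so a = 101.659 / 24 = 4.2358 m/s².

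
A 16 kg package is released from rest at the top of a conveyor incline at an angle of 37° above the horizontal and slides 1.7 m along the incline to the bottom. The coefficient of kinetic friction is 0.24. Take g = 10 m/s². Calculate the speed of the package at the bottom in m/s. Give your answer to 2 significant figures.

3.7 m/s

The weight component along the incline is mg sin 37° = 96.290 N and the normal force is N = mg cos 37° = 127.782 N.
Friction up the slope is f = μN = 0.24 × 127.782 = 30.668 N, so the net downslope force is 96.290 − 30.668 = 65.622 N and a = 65.622 / 16 = 4.1014 m/s².
Starting from rest over a distance of 1.7 m, v² = 2aL = 2 × 4.1014 × 1.7 = 13.9448, so v = 3.7343 m/s.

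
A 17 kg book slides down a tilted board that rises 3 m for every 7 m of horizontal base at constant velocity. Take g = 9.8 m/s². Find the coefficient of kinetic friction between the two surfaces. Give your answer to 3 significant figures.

At constant velocity the net force along the incline is zero: mg sin 23.20° = μ mg cos 23.20°.
So μ = tan 23.20° = 0.3939 / 0.9191 = 0.4286.

0.429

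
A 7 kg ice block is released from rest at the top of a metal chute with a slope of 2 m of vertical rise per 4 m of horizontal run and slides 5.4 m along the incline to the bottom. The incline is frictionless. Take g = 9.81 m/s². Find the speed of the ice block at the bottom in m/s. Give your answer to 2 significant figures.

The weight component along the incline is mg sin 26.57° = 30.710 N and the normal force is N = mg cos 26.57° = 61.420 N.
With no friction, a = g sin 26.57° = 4.3872 m/s².
Starting from rest over a distance of 5.4 m, v² = 2aL = 2 × 4.3872 × 5.4 = 47.3818, so v = 6.8834 m/s.

6.9 m/s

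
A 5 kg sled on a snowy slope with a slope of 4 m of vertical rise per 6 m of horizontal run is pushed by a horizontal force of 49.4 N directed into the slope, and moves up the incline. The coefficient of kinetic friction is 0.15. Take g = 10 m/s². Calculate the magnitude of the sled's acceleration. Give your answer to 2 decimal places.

The horizontal push has components F cos 33.69° = 49.4 × 0.8321 = 41.106 N up the incline and F sin 33.69° = 49.4 × 0.5547 = 27.402 N pressing into the surface.
The normal force is therefore N = mg cos 33.69° + F sin 33.69° = 41.605 + 27.402 = 69.007 N, and kinetic friction down the slope is μN = 0.15 × 69.007 = 10.351 N.
Along the incline: F cos 33.69° − mg sin 33.69° − μN = ma, so 41.106 − 27.735 − 10.351 = 5 a, giving a = 0.6040 m/s².

0.60 m/s²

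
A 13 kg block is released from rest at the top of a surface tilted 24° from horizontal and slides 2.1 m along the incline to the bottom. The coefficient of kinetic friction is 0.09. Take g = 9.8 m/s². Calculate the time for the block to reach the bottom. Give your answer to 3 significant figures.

1.15 s

The weight component along the incline is mg sin 24° = 51.818 N and the normal force is N = mg cos 24° = 116.386 N.
Friction up the slope is f = μN = 0.09 × 116.386 = 10.475 N, so the net downslope force is 51.818 − 10.475 = 41.343 N and a = 41.343 / 13 = 3.1802 m/s².
Starting from rest, L = ½at², so t = √(2L/a) = √(2 × 2.1 / 3.1802) = 1.1492 s.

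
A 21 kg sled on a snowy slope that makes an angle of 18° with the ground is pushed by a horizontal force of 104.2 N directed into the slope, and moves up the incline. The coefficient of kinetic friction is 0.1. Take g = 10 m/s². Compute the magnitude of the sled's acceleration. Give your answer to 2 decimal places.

0.52 m/s²

The horizontal push has components F cos 18° = 104.2 × 0.9511 = 99.105 N up the incline and F sin 18° = 104.2 × 0.3090 = 32.198 N pressing into the surface.
The normal force is therefore N = mg cos 18° + F sin 18° = 199.731 + 32.198 = 231.929 N, and kinetic friction down the slope is μN = 0.1 × 231.929 = 23.193 N.
Along the incline: F cos 18° − mg sin 18° − μN = ma, so 99.105 − 64.890 − 23.193 = 21 a, giving a = 0.5249 m/s².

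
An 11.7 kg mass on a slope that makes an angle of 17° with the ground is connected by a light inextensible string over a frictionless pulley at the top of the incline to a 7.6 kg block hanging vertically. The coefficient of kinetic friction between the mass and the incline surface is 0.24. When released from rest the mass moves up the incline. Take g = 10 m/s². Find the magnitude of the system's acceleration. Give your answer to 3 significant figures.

0.774 m/s²

For the mass on the incline: the weight component along the slope is m₁g sin 17° = 11.7 × 10 × 0.2924 = 34.211 N and the normal force is N = m₁g cos 17° = 111.888 N.
Kinetic friction opposes the mass's motion up the incline: f = μN = 0.24 × 111.888 = 26.853 N acting down the slope.
Newton's second law for the mass (up-slope positive): T − 34.211 − 26.853 = 11.7 a. For the hanging block (downward positive): 7.6 × 10 − T = 7.6 a.
Adding the two equations eliminates T: 14.936 = 19.3 a, so a = 0.7739 m/s².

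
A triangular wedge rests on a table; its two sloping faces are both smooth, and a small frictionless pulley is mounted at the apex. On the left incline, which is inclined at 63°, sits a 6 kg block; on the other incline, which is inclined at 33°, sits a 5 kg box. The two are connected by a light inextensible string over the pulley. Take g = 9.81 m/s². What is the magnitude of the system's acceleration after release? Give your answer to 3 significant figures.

2.34 m/s²

Resolve each weight along its own incline: the 6 kg mass has component 6 × 9.81 × sin 63° = 52.445 N down its slope, and the 5 kg mass has 5 × 9.81 × sin 33° = 26.715 N down its slope.
The 6 kg side's 52.445 N exceeds the other side's 26.715 N, so that mass slides down and the 5 kg mass slides up. Taking that direction as positive, Newton's second law for the whole system gives 52.445 − 26.715 = (6 + 5) a, so a = 25.730 / 11 = 2.3391 m/s².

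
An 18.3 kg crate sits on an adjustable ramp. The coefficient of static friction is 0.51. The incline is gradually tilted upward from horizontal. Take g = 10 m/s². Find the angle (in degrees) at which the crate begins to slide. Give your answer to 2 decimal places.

At the threshold of sliding, static friction is at its maximum μ_s N and exactly balances the weight component along the incline: mg sin θ = μ_s mg cos θ.
Hence tan θ = μ_s = 0.51, so θ = arctan(0.51) = 27.0216°.

27.02°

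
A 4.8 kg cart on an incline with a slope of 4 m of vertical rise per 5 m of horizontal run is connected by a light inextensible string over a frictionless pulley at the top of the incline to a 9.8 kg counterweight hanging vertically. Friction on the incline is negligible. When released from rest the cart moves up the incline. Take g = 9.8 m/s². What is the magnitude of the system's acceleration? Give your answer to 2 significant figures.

4.6 m/s²

For the cart on the incline: the weight component along the slope is m₁g sin 38.66° = 4.8 × 9.8 × 0.6247 = 29.386 N and the normal force is N = m₁g cos 38.66° = 36.732 N.
Newton's second law for the cart (up-slope positive): T − 29.386 = 4.8 a. For the hanging counterweight (downward positive): 9.8 × 9.8 − T = 9.8 a.
Adding the two equations eliminates T: 66.654 = 14.6 a, so a = 4.5653 m/s².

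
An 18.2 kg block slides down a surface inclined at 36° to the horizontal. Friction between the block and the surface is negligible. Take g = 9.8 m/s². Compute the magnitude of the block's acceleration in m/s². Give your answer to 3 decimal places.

Resolving the weight along the incline: the component pulling the block down the slope is mg sin 36° = 18.2 × 9.8 × 0.5878 = 104.840 N, and the normal force is N = mg cos 36° = 18.2 × 9.8 × 0.8090 = 144.293 N.
With no friction the net force along the incline is 104.840 N, so a = g sin 36° = 104.840 / 18.2 = 5.7604 m/s².

5.760 m/s²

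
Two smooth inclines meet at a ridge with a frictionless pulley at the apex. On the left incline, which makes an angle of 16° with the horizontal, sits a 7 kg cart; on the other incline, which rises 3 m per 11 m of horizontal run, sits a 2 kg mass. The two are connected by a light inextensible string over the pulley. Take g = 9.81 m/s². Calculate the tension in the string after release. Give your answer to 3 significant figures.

Resolve each weight along its own incline: the 7 kg mass has component 7 × 9.81 × sin 16° = 18.928 N down its slope, and the 2 kg mass has 2 × 9.81 × sin 15.26° = 5.162 N down its slope.
The 7 kg side's 18.928 N exceeds the other side's 5.162 N, so that mass slides down and the 2 kg mass slides up. Taking that direction as positive, Newton's second law for the whole system gives 18.928 − 5.162 = (7 + 2) a, so a = 13.766 / 9 = 1.5296 m/s².
For the 2 kg mass (up-slope positive): T − 5.162 = 2 × 1.5296, so T = 8.221 N.

8.22 N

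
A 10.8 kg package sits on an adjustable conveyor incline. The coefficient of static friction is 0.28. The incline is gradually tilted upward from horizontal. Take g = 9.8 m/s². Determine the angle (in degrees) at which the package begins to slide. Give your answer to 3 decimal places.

At the threshold of sliding, static friction is at its maximum μ_s N and exactly balances the weight component along the incline: mg sin θ = μ_s mg cos θ.
Hence tan θ = μ_s = 0.28, so θ = arctan(0.28) = 15.6422°.

15.642°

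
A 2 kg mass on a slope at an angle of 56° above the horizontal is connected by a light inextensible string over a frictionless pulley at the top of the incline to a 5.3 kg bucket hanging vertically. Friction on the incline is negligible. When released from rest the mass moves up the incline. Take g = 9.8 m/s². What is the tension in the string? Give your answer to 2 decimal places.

For the mass on the incline: the weight component along the slope is m₁g sin 56° = 2 × 9.8 × 0.8290 = 16.248 N and the normal force is N = m₁g cos 56° = 10.960 N.
Newton's second law for the mass (up-slope positive): T − 16.248 = 2 a. For the hanging bucket (downward positive): 5.3 × 9.8 − T = 5.3 a.
Adding the two equations eliminates T: 35.692 = 7.3 a, so a = 4.8893 m/s².
Then from the hanging bucket's equation, T = 5.3 × (9.8 − 4.8893) = 26.027 N.

26.03 N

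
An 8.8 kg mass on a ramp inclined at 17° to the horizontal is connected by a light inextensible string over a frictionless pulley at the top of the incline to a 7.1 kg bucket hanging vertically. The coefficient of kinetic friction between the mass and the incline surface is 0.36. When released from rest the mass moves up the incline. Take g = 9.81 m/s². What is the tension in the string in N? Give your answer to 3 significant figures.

63.1 N

For the mass on the incline: the weight component along the slope is m₁g sin 17° = 8.8 × 9.81 × 0.2924 = 25.242 N and the normal force is N = m₁g cos 17° = 82.556 N.
Kinetic friction opposes the mass's motion up the incline: f = μN = 0.36 × 82.556 = 29.720 N acting down the slope.
Newton's second law for the mass (up-slope positive): T − 25.242 − 29.720 = 8.8 a. For the hanging bucket (downward positive): 7.1 × 9.81 − T = 7.1 a.
Adding the two equations eliminates T: 14.689 = 15.9 a, so a = 0.9238 m/s².
Then from the hanging bucket's equation, T = 7.1 × (9.81 − 0.9238) = 63.092 N.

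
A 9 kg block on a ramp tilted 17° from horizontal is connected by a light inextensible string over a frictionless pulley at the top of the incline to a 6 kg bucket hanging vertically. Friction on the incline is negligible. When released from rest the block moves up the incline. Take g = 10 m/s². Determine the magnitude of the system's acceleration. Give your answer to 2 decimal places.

For the block on the incline: the weight component along the slope is m₁g sin 17° = 9 × 10 × 0.2924 = 26.316 N and the normal force is N = m₁g cos 17° = 86.067 N.
Newton's second law for the block (up-slope positive): T − 26.316 = 9 a. For the hanging bucket (downward positive): 6 × 10 − T = 6 a.
Adding the two equations eliminates T: 33.684 = 15 a, so a = 2.2456 m/s².

2.25 m/s²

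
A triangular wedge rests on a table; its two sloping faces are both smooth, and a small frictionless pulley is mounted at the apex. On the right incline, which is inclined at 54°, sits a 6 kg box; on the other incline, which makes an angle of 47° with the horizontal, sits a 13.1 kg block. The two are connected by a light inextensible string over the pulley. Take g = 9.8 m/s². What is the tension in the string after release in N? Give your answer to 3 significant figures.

Resolve each weight along its own incline: the 6 kg mass has component 6 × 9.8 × sin 54° = 47.570 N down its slope, and the 13.1 kg mass has 13.1 × 9.8 × sin 47° = 93.891 N down its slope.
The 13.1 kg side's 93.891 N exceeds the other side's 47.570 N, so that mass slides down and the 6 kg mass slides up. Taking that direction as positive, Newton's second law for the whole system gives 93.891 − 47.570 = (6 + 13.1) a, so a = 46.321 / 19.1 = 2.4252 m/s².
For the 6 kg mass (up-slope positive): T − 47.570 = 6 × 2.4252, so T = 62.121 N.

62.1 N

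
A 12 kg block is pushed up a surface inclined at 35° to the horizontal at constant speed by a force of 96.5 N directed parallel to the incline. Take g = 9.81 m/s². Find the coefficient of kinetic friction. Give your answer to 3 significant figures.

0.301

At constant speed ΣF = 0 along the incline. The applied 96.5 N acts up the slope; the weight component mg sin 35° = 67.521 N and kinetic friction μN both act down the slope.
So 96.5 = 67.521 + μ × 96.431, giving μ = (96.5 − 67.521) / 96.431 = 0.3005.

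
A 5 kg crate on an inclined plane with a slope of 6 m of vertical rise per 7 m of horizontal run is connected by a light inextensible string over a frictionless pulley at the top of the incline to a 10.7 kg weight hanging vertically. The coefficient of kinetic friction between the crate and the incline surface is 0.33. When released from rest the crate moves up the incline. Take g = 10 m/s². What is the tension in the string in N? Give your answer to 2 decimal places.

For the crate on the incline: the weight component along the slope is m₁g sin 40.60° = 5 × 10 × 0.6508 = 32.540 N and the normal force is N = m₁g cos 40.60° = 37.963 N.
Kinetic friction opposes the crate's motion up the incline: f = μN = 0.33 × 37.963 = 12.528 N acting down the slope.
Newton's second law for the crate (up-slope positive): T − 32.540 − 12.528 = 5 a. For the hanging weight (downward positive): 10.7 × 10 − T = 10.7 a.
Adding the two equations eliminates T: 61.932 = 15.7 a, so a = 3.9447 m/s².
Then from the hanging weight's equation, T = 10.7 × (10 − 3.9447) = 64.792 N.

64.79 N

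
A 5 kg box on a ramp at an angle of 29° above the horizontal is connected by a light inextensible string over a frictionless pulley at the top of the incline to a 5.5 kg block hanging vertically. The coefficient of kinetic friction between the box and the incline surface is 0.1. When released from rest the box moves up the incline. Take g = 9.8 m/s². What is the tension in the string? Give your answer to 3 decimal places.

40.355 N

For the box on the incline: the weight component along the slope is m₁g sin 29° = 5 × 9.8 × 0.4848 = 23.755 N and the normal force is N = m₁g cos 29° = 42.856 N.
Kinetic friction opposes the box's motion up the incline: f = μN = 0.1 × 42.856 = 4.286 N acting down the slope.
Newton's second law for the box (up-slope positive): T − 23.755 − 4.286 = 5 a. For the hanging block (downward positive): 5.5 × 9.8 − T = 5.5 a.
Adding the two equations eliminates T: 25.859 = 10.5 a, so a = 2.4628 m/s².
Then from the hanging block's equation, T = 5.5 × (9.8 − 2.4628) = 40.355 N.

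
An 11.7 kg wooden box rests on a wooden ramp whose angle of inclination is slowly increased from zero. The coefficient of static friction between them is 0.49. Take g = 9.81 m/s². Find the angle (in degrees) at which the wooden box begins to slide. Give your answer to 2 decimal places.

26.10°

At the threshold of sliding, static friction is at its maximum μ_s N and exactly balances the weight component along the incline: mg sin θ = μ_s mg cos θ.
Hence tan θ = μ_s = 0.49, so θ = arctan(0.49) = 26.1049°.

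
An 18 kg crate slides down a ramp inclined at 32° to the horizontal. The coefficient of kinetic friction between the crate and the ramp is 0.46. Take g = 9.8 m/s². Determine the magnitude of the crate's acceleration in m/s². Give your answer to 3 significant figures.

Resolving the weight along the incline: the component pulling the crate down the slope is mg sin 32° = 18 × 9.8 × 0.5299 = 93.474 N, and the normal force is N = mg cos 32° = 18 × 9.8 × 0.8480 = 149.587 N.
Kinetic friction acts up the slope with magnitude f = μN = 0.46 × 149.587 = 68.810 N.
Net force along the incline is 93.474 − 68.810 = 24.664 N, so a = 24.664 / 18 = 1.3702 m/s².

1.37 m/s²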